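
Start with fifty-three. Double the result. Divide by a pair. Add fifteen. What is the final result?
Convert fifty-three (English words) → 53 (decimal)
Start: 53
53 × 2 = 106
Convert a pair (colloquial) → 2 (decimal)
106 ÷ 2 = 53
Convert fifteen (English words) → 15 (decimal)
53 + 15 = 68
68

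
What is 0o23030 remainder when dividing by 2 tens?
Convert 0o23030 (octal) → 2×4096 + 3×512 + 3×8 = 9752 (decimal)
Convert 2 tens (place-value notation) → 2×10 = 20 (decimal)
Compute 9752 mod 20 = 12
12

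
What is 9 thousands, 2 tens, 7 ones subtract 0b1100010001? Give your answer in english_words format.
Convert 9 thousands, 2 tens, 7 ones (place-value notation) → 9×1000 + 2×10 + 7 = 9027 (decimal)
Convert 0b1100010001 (binary) → 512 + 256 + 16 + 1 = 785 (decimal)
Compute 9027 - 785 = 8242
Convert 8242 (decimal) → 8242 = 8×1000 + 2×100 + 42 → eight thousand two hundred forty-two (English words)
eight thousand two hundred forty-two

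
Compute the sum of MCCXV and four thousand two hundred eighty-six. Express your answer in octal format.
Convert MCCXV (Roman numeral) → 1000 + 100 + 100 + 10 + 5 = 1215 (decimal)
Convert four thousand two hundred eighty-six (English words) → 4×1000 + 2×100 + 86 = 4286 (decimal)
Compute 1215 + 4286 = 5501
Convert 5501 (decimal) → 5501 = 1×4096 + 2×512 + 5×64 + 7×8 + 5 → 0o12575 (octal)
0o12575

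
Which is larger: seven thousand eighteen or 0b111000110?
Convert seven thousand eighteen (English words) → 7×1000 + 18 = 7018 (decimal)
Convert 0b111000110 (binary) → 256 + 128 + 64 + 4 + 2 = 454 (decimal)
Compare 7018 vs 454: larger = 7018
7018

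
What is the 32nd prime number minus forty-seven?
The 32nd prime number = 131
Convert forty-seven (English words) → 47 (decimal)
Compute 131 - 47 = 84
84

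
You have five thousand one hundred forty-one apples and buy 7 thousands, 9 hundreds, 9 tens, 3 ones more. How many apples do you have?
Convert five thousand one hundred forty-one (English words) → 5×1000 + 1×100 + 41 = 5141 (decimal)
Convert 7 thousands, 9 hundreds, 9 tens, 3 ones (place-value notation) → 7×1000 + 9×100 + 9×10 + 3 = 7993 (decimal)
Compute 5141 + 7993 = 13134
13134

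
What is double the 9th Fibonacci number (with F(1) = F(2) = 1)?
The 9th Fibonacci number (with F(1) = F(2) = 1): 1, 1, 2, 3, 5, 8, 13, 21, 34 → 34
Compute 34 × 2 = 68
68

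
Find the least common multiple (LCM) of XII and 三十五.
Convert XII (Roman numeral) → 10 + 1 + 1 = 12 (decimal)
Convert 三十五 (Chinese numeral) → 3×10 + 5 = 35 (decimal)
Compute lcm(12, 35) = 420
420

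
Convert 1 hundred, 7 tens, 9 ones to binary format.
Convert 1 hundred, 7 tens, 9 ones (place-value notation) → 1×100 + 7×10 + 9 = 179 (decimal)
Convert 179 (decimal) → 179 = 128 + 32 + 16 + 2 + 1 → 0b10110011 (binary)
0b10110011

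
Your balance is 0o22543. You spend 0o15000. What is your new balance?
Convert 0o22543 (octal) → 2×4096 + 2×512 + 5×64 + 4×8 + 3 = 9571 (decimal)
Convert 0o15000 (octal) → 1×4096 + 5×512 = 6656 (decimal)
Compute 9571 - 6656 = 2915
2915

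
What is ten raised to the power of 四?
Convert ten (English words) → 10 (decimal)
Convert 四 (Chinese numeral) → 4 (decimal)
Compute 10 ^ 4 = 10000
10000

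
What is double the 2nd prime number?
The 2nd prime number = 3
Compute 3 × 2 = 6
6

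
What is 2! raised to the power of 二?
Convert 2! (factorial) → 2 (decimal)
Convert 二 (Chinese numeral) → 2 (decimal)
Compute 2 ^ 2 = 4
4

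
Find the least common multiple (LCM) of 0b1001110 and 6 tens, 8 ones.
Convert 0b1001110 (binary) → 64 + 8 + 4 + 2 = 78 (decimal)
Convert 6 tens, 8 ones (place-value notation) → 6×10 + 8 = 68 (decimal)
Compute lcm(78, 68) = 2652
2652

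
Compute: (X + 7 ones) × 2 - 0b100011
Convert X (Roman numeral) → 10 (decimal)
Convert 7 ones (place-value notation) → 7 (decimal)
Convert 0b100011 (binary) → 32 + 2 + 1 = 35 (decimal)
Expression in decimal: (10 + 7) × 2 - 35
Parentheses first: 10 + 7 = 17
Multiply: 17 × 2 = 34
Subtract: 34 - 35 = -1
-1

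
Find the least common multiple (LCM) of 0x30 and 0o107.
Convert 0x30 (hexadecimal) → 3×16 = 48 (decimal)
Convert 0o107 (octal) → 1×64 + 7 = 71 (decimal)
Compute lcm(48, 71) = 3408
3408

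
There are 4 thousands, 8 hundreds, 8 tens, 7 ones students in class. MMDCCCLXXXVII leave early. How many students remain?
Convert 4 thousands, 8 hundreds, 8 tens, 7 ones (place-value notation) → 4×1000 + 8×100 + 8×10 + 7 = 4887 (decimal)
Convert MMDCCCLXXXVII (Roman numeral) → 1000 + 1000 + 500 + 100 + 100 + 100 + 50 + 10 + 10 + 10 + 5 + 1 + 1 = 2887 (decimal)
Compute 4887 - 2887 = 2000
2000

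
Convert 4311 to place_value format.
Convert 4311 (decimal) → 4311 = 4×1000 + 3×100 + 1×10 + 1 → 4 thousands, 3 hundreds, 1 ten, 1 one (place-value notation)
4 thousands, 3 hundreds, 1 ten, 1 one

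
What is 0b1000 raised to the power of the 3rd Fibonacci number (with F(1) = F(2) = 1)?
Convert 0b1000 (binary) → 8 (decimal)
Convert the 3rd Fibonacci number (with F(1) = F(2) = 1) (Fibonacci index) → 1, 1, 2 → 2 (decimal)
Compute 8 ^ 2 = 64
64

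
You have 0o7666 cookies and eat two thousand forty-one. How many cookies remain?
Convert 0o7666 (octal) → 7×512 + 6×64 + 6×8 + 6 = 4022 (decimal)
Convert two thousand forty-one (English words) → 2×1000 + 41 = 2041 (decimal)
Compute 4022 - 2041 = 1981
1981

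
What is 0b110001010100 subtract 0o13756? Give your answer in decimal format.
Convert 0b110001010100 (binary) → 2048 + 1024 + 64 + 16 + 4 = 3156 (decimal)
Convert 0o13756 (octal) → 1×4096 + 3×512 + 7×64 + 5×8 + 6 = 6126 (decimal)
Compute 3156 - 6126 = -2970
-2970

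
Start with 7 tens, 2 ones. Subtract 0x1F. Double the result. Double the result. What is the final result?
Convert 7 tens, 2 ones (place-value notation) → 7×10 + 2 = 72 (decimal)
Start: 72
Convert 0x1F (hexadecimal) → 1×16 + 15 = 31 (decimal)
72 - 31 = 41
41 × 2 = 82
82 × 2 = 164
164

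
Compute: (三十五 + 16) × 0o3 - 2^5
Convert 三十五 (Chinese numeral) → 3×10 + 5 = 35 (decimal)
Convert 0o3 (octal) → 3 (decimal)
Convert 2^5 (power) → 32 (decimal)
Expression in decimal: (35 + 16) × 3 - 32
Parentheses first: 35 + 16 = 51
Multiply: 51 × 3 = 153
Subtract: 153 - 32 = 121
121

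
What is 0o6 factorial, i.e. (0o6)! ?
Convert 0o6 (octal) → 6 (decimal)
Compute 6! = 720
720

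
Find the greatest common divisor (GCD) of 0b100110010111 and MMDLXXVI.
Convert 0b100110010111 (binary) → 2048 + 256 + 128 + 16 + 4 + 2 + 1 = 2455 (decimal)
Convert MMDLXXVI (Roman numeral) → 1000 + 1000 + 500 + 50 + 10 + 10 + 5 + 1 = 2576 (decimal)
Compute gcd(2455, 2576) = 1
1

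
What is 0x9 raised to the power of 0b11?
Convert 0x9 (hexadecimal) → 9 (decimal)
Convert 0b11 (binary) → 2 + 1 = 3 (decimal)
Compute 9 ^ 3 = 729
729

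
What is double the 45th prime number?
The 45th prime number = 197
Compute 197 × 2 = 394
394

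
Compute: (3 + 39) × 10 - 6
Parentheses first: 3 + 39 = 42
Multiply: 42 × 10 = 420
Subtract: 420 - 6 = 414
414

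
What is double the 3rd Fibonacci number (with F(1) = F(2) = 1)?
The 3rd Fibonacci number (with F(1) = F(2) = 1): 1, 1, 2 → 2
Compute 2 × 2 = 4
4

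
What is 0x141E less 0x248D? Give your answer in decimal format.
Convert 0x141E (hexadecimal) → 1×4096 + 4×256 + 1×16 + 14 = 5150 (decimal)
Convert 0x248D (hexadecimal) → 2×4096 + 4×256 + 8×16 + 13 = 9357 (decimal)
Compute 5150 - 9357 = -4207
-4207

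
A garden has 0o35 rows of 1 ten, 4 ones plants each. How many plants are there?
Convert 1 ten, 4 ones (place-value notation) → 1×10 + 4 = 14 (decimal)
Convert 0o35 (octal) → 3×8 + 5 = 29 (decimal)
Compute 14 × 29 = 406
406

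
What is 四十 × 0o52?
Convert 四十 (Chinese numeral) → 4×10 = 40 (decimal)
Convert 0o52 (octal) → 5×8 + 2 = 42 (decimal)
Compute 40 × 42 = 1680
1680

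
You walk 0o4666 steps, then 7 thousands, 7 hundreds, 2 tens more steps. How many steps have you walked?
Convert 0o4666 (octal) → 4×512 + 6×64 + 6×8 + 6 = 2486 (decimal)
Convert 7 thousands, 7 hundreds, 2 tens (place-value notation) → 7×1000 + 7×100 + 2×10 = 7720 (decimal)
Compute 2486 + 7720 = 10206
10206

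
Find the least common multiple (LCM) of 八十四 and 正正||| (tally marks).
Convert 八十四 (Chinese numeral) → 8×10 + 4 = 84 (decimal)
Convert 正正||| (tally marks) → 5 + 5 + 3 = 13 (decimal)
Compute lcm(84, 13) = 1092
1092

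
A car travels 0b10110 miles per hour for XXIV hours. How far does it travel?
Convert 0b10110 (binary) → 16 + 4 + 2 = 22 (decimal)
Convert XXIV (Roman numeral) → 10 + 10 + 4 = 24 (decimal)
Compute 22 × 24 = 528
528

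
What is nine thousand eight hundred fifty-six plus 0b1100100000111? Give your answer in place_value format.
Convert nine thousand eight hundred fifty-six (English words) → 9×1000 + 8×100 + 56 = 9856 (decimal)
Convert 0b1100100000111 (binary) → 4096 + 2048 + 256 + 4 + 2 + 1 = 6407 (decimal)
Compute 9856 + 6407 = 16263
Convert 16263 (decimal) → 16263 = 16×1000 + 2×100 + 6×10 + 3 → 16 thousands, 2 hundreds, 6 tens, 3 ones (place-value notation)
16 thousands, 2 hundreds, 6 tens, 3 ones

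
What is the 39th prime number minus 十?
The 39th prime number = 167
Convert 十 (Chinese numeral) → 1×10 = 10 (decimal)
Compute 167 - 10 = 157
157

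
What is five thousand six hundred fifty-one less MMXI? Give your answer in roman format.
Convert five thousand six hundred fifty-one (English words) → 5×1000 + 6×100 + 51 = 5651 (decimal)
Convert MMXI (Roman numeral) → 1000 + 1000 + 10 + 1 = 2011 (decimal)
Compute 5651 - 2011 = 3640
Convert 3640 (decimal) → 3640 = 1000 + 1000 + 1000 + 500 + 100 + 40 → MMMDCXL (Roman numeral)
MMMDCXL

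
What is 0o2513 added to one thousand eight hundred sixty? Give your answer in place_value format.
Convert 0o2513 (octal) → 2×512 + 5×64 + 1×8 + 3 = 1355 (decimal)
Convert one thousand eight hundred sixty (English words) → 1×1000 + 8×100 + 60 = 1860 (decimal)
Compute 1355 + 1860 = 3215
Convert 3215 (decimal) → 3215 = 3×1000 + 2×100 + 1×10 + 5 → 3 thousands, 2 hundreds, 1 ten, 5 ones (place-value notation)
3 thousands, 2 hundreds, 1 ten, 5 ones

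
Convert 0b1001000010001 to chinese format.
Convert 0b1001000010001 (binary) → 4096 + 512 + 16 + 1 = 4625 (decimal)
Convert 4625 (decimal) → 4625 = 4×1000 + 6×100 + 2×10 + 5 → 四千六百二十五 (Chinese numeral)
四千六百二十五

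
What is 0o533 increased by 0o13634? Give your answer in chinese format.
Convert 0o533 (octal) → 5×64 + 3×8 + 3 = 347 (decimal)
Convert 0o13634 (octal) → 1×4096 + 3×512 + 6×64 + 3×8 + 4 = 6044 (decimal)
Compute 347 + 6044 = 6391
Convert 6391 (decimal) → 6391 = 6×1000 + 3×100 + 9×10 + 1 → 六千三百九十一 (Chinese numeral)
六千三百九十一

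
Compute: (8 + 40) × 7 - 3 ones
Convert 3 ones (place-value notation) → 3 (decimal)
Expression in decimal: (8 + 40) × 7 - 3
Parentheses first: 8 + 40 = 48
Multiply: 48 × 7 = 336
Subtract: 336 - 3 = 333
333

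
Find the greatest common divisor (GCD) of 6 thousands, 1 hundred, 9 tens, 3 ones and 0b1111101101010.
Convert 6 thousands, 1 hundred, 9 tens, 3 ones (place-value notation) → 6×1000 + 1×100 + 9×10 + 3 = 6193 (decimal)
Convert 0b1111101101010 (binary) → 4096 + 2048 + 1024 + 512 + 256 + 64 + 32 + 8 + 2 = 8042 (decimal)
Compute gcd(6193, 8042) = 1
1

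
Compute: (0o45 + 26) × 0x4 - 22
Convert 0o45 (octal) → 4×8 + 5 = 37 (decimal)
Convert 0x4 (hexadecimal) → 4 (decimal)
Expression in decimal: (37 + 26) × 4 - 22
Parentheses first: 37 + 26 = 63
Multiply: 63 × 4 = 252
Subtract: 252 - 22 = 230
230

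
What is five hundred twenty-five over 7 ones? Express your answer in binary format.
Convert five hundred twenty-five (English words) → 5×100 + 25 = 525 (decimal)
Convert 7 ones (place-value notation) → 7 (decimal)
Compute 525 ÷ 7 = 75
Convert 75 (decimal) → 75 = 64 + 8 + 2 + 1 → 0b1001011 (binary)
0b1001011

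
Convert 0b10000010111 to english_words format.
Convert 0b10000010111 (binary) → 1024 + 16 + 4 + 2 + 1 = 1047 (decimal)
Convert 1047 (decimal) → 1047 = 1×1000 + 47 → one thousand forty-seven (English words)
one thousand forty-seven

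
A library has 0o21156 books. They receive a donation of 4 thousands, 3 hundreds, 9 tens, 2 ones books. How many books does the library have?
Convert 0o21156 (octal) → 2×4096 + 1×512 + 1×64 + 5×8 + 6 = 8814 (decimal)
Convert 4 thousands, 3 hundreds, 9 tens, 2 ones (place-value notation) → 4×1000 + 3×100 + 9×10 + 2 = 4392 (decimal)
Compute 8814 + 4392 = 13206
13206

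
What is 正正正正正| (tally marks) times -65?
Convert 正正正正正| (tally marks) → 5 + 5 + 5 + 5 + 5 + 1 = 26 (decimal)
Compute 26 × -65 = -1690
-1690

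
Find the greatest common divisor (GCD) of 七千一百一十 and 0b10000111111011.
Convert 七千一百一十 (Chinese numeral) → 7×1000 + 1×100 + 1×10 = 7110 (decimal)
Convert 0b10000111111011 (binary) → 8192 + 256 + 128 + 64 + 32 + 16 + 8 + 2 + 1 = 8699 (decimal)
Compute gcd(7110, 8699) = 1
1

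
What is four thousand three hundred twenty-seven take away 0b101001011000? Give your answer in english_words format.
Convert four thousand three hundred twenty-seven (English words) → 4×1000 + 3×100 + 27 = 4327 (decimal)
Convert 0b101001011000 (binary) → 2048 + 512 + 64 + 16 + 8 = 2648 (decimal)
Compute 4327 - 2648 = 1679
Convert 1679 (decimal) → 1679 = 1×1000 + 6×100 + 79 → one thousand six hundred seventy-nine (English words)
one thousand six hundred seventy-nine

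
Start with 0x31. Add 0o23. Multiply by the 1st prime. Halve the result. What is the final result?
Convert 0x31 (hexadecimal) → 3×16 + 1 = 49 (decimal)
Start: 49
Convert 0o23 (octal) → 2×8 + 3 = 19 (decimal)
49 + 19 = 68
Convert the 1st prime (prime index) → 2 (decimal)
68 × 2 = 136
136 ÷ 2 = 68
68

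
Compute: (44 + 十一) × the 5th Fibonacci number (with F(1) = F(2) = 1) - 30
Convert 十一 (Chinese numeral) → 1×10 + 1 = 11 (decimal)
Convert the 5th Fibonacci number (with F(1) = F(2) = 1) (Fibonacci index) → 1, 1, 2, 3, 5 → 5 (decimal)
Expression in decimal: (44 + 11) × 5 - 30
Parentheses first: 44 + 11 = 55
Multiply: 55 × 5 = 275
Subtract: 275 - 30 = 245
245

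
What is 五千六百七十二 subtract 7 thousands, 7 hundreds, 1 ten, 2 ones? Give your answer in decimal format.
Convert 五千六百七十二 (Chinese numeral) → 5×1000 + 6×100 + 7×10 + 2 = 5672 (decimal)
Convert 7 thousands, 7 hundreds, 1 ten, 2 ones (place-value notation) → 7×1000 + 7×100 + 1×10 + 2 = 7712 (decimal)
Compute 5672 - 7712 = -2040
-2040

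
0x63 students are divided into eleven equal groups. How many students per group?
Convert 0x63 (hexadecimal) → 6×16 + 3 = 99 (decimal)
Convert eleven (English words) → 11 (decimal)
Compute 99 ÷ 11 = 9
9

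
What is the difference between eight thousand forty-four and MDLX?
Convert eight thousand forty-four (English words) → 8×1000 + 44 = 8044 (decimal)
Convert MDLX (Roman numeral) → 1000 + 500 + 50 + 10 = 1560 (decimal)
Difference: |8044 - 1560| = 6484
6484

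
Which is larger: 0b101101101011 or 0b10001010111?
Convert 0b101101101011 (binary) → 2048 + 512 + 256 + 64 + 32 + 8 + 2 + 1 = 2923 (decimal)
Convert 0b10001010111 (binary) → 1024 + 64 + 16 + 4 + 2 + 1 = 1111 (decimal)
Compare 2923 vs 1111: larger = 2923
2923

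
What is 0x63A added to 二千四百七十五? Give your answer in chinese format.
Convert 0x63A (hexadecimal) → 6×256 + 3×16 + 10 = 1594 (decimal)
Convert 二千四百七十五 (Chinese numeral) → 2×1000 + 4×100 + 7×10 + 5 = 2475 (decimal)
Compute 1594 + 2475 = 4069
Convert 4069 (decimal) → 4069 = 4×1000 + 6×10 + 9 → 四千零六十九 (Chinese numeral)
四千零六十九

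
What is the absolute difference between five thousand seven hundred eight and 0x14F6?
Convert five thousand seven hundred eight (English words) → 5×1000 + 7×100 + 8 = 5708 (decimal)
Convert 0x14F6 (hexadecimal) → 1×4096 + 4×256 + 15×16 + 6 = 5366 (decimal)
Compute |5708 - 5366| = 342
342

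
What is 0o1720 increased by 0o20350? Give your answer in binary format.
Convert 0o1720 (octal) → 1×512 + 7×64 + 2×8 = 976 (decimal)
Convert 0o20350 (octal) → 2×4096 + 3×64 + 5×8 = 8424 (decimal)
Compute 976 + 8424 = 9400
Convert 9400 (decimal) → 9400 = 8192 + 1024 + 128 + 32 + 16 + 8 → 0b10010010111000 (binary)
0b10010010111000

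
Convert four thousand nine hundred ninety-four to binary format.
Convert four thousand nine hundred ninety-four (English words) → 4×1000 + 9×100 + 94 = 4994 (decimal)
Convert 4994 (decimal) → 4994 = 4096 + 512 + 256 + 128 + 2 → 0b1001110000010 (binary)
0b1001110000010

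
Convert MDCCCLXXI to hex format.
Convert MDCCCLXXI (Roman numeral) → 1000 + 500 + 100 + 100 + 100 + 50 + 10 + 10 + 1 = 1871 (decimal)
Convert 1871 (decimal) → 1871 = 7×256 + 4×16 + 15 → 0x74F (hexadecimal)
0x74F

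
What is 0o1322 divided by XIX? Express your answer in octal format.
Convert 0o1322 (octal) → 1×512 + 3×64 + 2×8 + 2 = 722 (decimal)
Convert XIX (Roman numeral) → 10 + 9 = 19 (decimal)
Compute 722 ÷ 19 = 38
Convert 38 (decimal) → 38 = 4×8 + 6 → 0o46 (octal)
0o46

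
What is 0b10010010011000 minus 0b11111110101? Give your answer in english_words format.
Convert 0b10010010011000 (binary) → 8192 + 1024 + 128 + 16 + 8 = 9368 (decimal)
Convert 0b11111110101 (binary) → 1024 + 512 + 256 + 128 + 64 + 32 + 16 + 4 + 1 = 2037 (decimal)
Compute 9368 - 2037 = 7331
Convert 7331 (decimal) → 7331 = 7×1000 + 3×100 + 31 → seven thousand three hundred thirty-one (English words)
seven thousand three hundred thirty-one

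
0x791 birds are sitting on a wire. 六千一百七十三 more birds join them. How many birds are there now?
Convert 0x791 (hexadecimal) → 7×256 + 9×16 + 1 = 1937 (decimal)
Convert 六千一百七十三 (Chinese numeral) → 6×1000 + 1×100 + 7×10 + 3 = 6173 (decimal)
Compute 1937 + 6173 = 8110
8110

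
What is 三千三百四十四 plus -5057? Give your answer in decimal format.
Convert 三千三百四十四 (Chinese numeral) → 3×1000 + 3×100 + 4×10 + 4 = 3344 (decimal)
Compute 3344 + -5057 = -1713
-1713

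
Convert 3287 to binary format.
Convert 3287 (decimal) → 3287 = 2048 + 1024 + 128 + 64 + 16 + 4 + 2 + 1 → 0b110011010111 (binary)
0b110011010111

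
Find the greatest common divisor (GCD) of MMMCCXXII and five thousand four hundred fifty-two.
Convert MMMCCXXII (Roman numeral) → 1000 + 1000 + 1000 + 100 + 100 + 10 + 10 + 1 + 1 = 3222 (decimal)
Convert five thousand four hundred fifty-two (English words) → 5×1000 + 4×100 + 52 = 5452 (decimal)
Compute gcd(3222, 5452) = 2
2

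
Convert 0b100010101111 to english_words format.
Convert 0b100010101111 (binary) → 2048 + 128 + 32 + 8 + 4 + 2 + 1 = 2223 (decimal)
Convert 2223 (decimal) → 2223 = 2×1000 + 2×100 + 23 → two thousand two hundred twenty-three (English words)
two thousand two hundred twenty-three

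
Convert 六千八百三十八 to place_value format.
Convert 六千八百三十八 (Chinese numeral) → 6×1000 + 8×100 + 3×10 + 8 = 6838 (decimal)
Convert 6838 (decimal) → 6838 = 6×1000 + 8×100 + 3×10 + 8 → 6 thousands, 8 hundreds, 3 tens, 8 ones (place-value notation)
6 thousands, 8 hundreds, 3 tens, 8 ones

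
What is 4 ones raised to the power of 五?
Convert 4 ones (place-value notation) → 4 (decimal)
Convert 五 (Chinese numeral) → 5 (decimal)
Compute 4 ^ 5 = 1024
1024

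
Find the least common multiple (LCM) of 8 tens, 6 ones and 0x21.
Convert 8 tens, 6 ones (place-value notation) → 8×10 + 6 = 86 (decimal)
Convert 0x21 (hexadecimal) → 2×16 + 1 = 33 (decimal)
Compute lcm(86, 33) = 2838
2838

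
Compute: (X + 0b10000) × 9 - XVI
Convert X (Roman numeral) → 10 (decimal)
Convert 0b10000 (binary) → 16 (decimal)
Convert XVI (Roman numeral) → 10 + 5 + 1 = 16 (decimal)
Expression in decimal: (10 + 16) × 9 - 16
Parentheses first: 10 + 16 = 26
Multiply: 26 × 9 = 234
Subtract: 234 - 16 = 218
218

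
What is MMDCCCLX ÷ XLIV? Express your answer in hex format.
Convert MMDCCCLX (Roman numeral) → 1000 + 1000 + 500 + 100 + 100 + 100 + 50 + 10 = 2860 (decimal)
Convert XLIV (Roman numeral) → 40 + 4 = 44 (decimal)
Compute 2860 ÷ 44 = 65
Convert 65 (decimal) → 65 = 4×16 + 1 → 0x41 (hexadecimal)
0x41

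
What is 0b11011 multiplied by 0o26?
Convert 0b11011 (binary) → 16 + 8 + 2 + 1 = 27 (decimal)
Convert 0o26 (octal) → 2×8 + 6 = 22 (decimal)
Compute 27 × 22 = 594
594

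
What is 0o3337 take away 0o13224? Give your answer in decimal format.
Convert 0o3337 (octal) → 3×512 + 3×64 + 3×8 + 7 = 1759 (decimal)
Convert 0o13224 (octal) → 1×4096 + 3×512 + 2×64 + 2×8 + 4 = 5780 (decimal)
Compute 1759 - 5780 = -4021
-4021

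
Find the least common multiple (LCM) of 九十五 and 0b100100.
Convert 九十五 (Chinese numeral) → 9×10 + 5 = 95 (decimal)
Convert 0b100100 (binary) → 32 + 4 = 36 (decimal)
Compute lcm(95, 36) = 3420
3420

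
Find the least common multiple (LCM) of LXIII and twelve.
Convert LXIII (Roman numeral) → 50 + 10 + 1 + 1 + 1 = 63 (decimal)
Convert twelve (English words) → 12 (decimal)
Compute lcm(63, 12) = 252
252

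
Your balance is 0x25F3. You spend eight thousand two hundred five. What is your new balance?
Convert 0x25F3 (hexadecimal) → 2×4096 + 5×256 + 15×16 + 3 = 9715 (decimal)
Convert eight thousand two hundred five (English words) → 8×1000 + 2×100 + 5 = 8205 (decimal)
Compute 9715 - 8205 = 1510
1510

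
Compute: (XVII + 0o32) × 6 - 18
Convert XVII (Roman numeral) → 10 + 5 + 1 + 1 = 17 (decimal)
Convert 0o32 (octal) → 3×8 + 2 = 26 (decimal)
Expression in decimal: (17 + 26) × 6 - 18
Parentheses first: 17 + 26 = 43
Multiply: 43 × 6 = 258
Subtract: 258 - 18 = 240
240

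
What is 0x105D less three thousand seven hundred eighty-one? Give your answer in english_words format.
Convert 0x105D (hexadecimal) → 1×4096 + 5×16 + 13 = 4189 (decimal)
Convert three thousand seven hundred eighty-one (English words) → 3×1000 + 7×100 + 81 = 3781 (decimal)
Compute 4189 - 3781 = 408
Convert 408 (decimal) → 408 = 4×100 + 8 → four hundred eight (English words)
four hundred eight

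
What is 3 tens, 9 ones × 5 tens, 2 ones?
Convert 3 tens, 9 ones (place-value notation) → 3×10 + 9 = 39 (decimal)
Convert 5 tens, 2 ones (place-value notation) → 5×10 + 2 = 52 (decimal)
Compute 39 × 52 = 2028
2028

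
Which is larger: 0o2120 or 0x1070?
Convert 0o2120 (octal) → 2×512 + 1×64 + 2×8 = 1104 (decimal)
Convert 0x1070 (hexadecimal) → 1×4096 + 7×16 = 4208 (decimal)
Compare 1104 vs 4208: larger = 4208
4208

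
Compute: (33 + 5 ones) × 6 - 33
Convert 5 ones (place-value notation) → 5 (decimal)
Expression in decimal: (33 + 5) × 6 - 33
Parentheses first: 33 + 5 = 38
Multiply: 38 × 6 = 228
Subtract: 228 - 33 = 195
195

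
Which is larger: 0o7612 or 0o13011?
Convert 0o7612 (octal) → 7×512 + 6×64 + 1×8 + 2 = 3978 (decimal)
Convert 0o13011 (octal) → 1×4096 + 3×512 + 1×8 + 1 = 5641 (decimal)
Compare 3978 vs 5641: larger = 5641
5641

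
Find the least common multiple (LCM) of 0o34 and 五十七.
Convert 0o34 (octal) → 3×8 + 4 = 28 (decimal)
Convert 五十七 (Chinese numeral) → 5×10 + 7 = 57 (decimal)
Compute lcm(28, 57) = 1596
1596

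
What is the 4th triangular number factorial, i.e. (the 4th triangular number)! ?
Convert the 4th triangular number (triangular index) → 4×5/2 = 10 (decimal)
Compute 10! = 3628800
3628800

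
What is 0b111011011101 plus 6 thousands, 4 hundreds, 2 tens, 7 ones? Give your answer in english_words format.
Convert 0b111011011101 (binary) → 2048 + 1024 + 512 + 128 + 64 + 16 + 8 + 4 + 1 = 3805 (decimal)
Convert 6 thousands, 4 hundreds, 2 tens, 7 ones (place-value notation) → 6×1000 + 4×100 + 2×10 + 7 = 6427 (decimal)
Compute 3805 + 6427 = 10232
Convert 10232 (decimal) → 10232 = 10×1000 + 2×100 + 32 → ten thousand two hundred thirty-two (English words)
ten thousand two hundred thirty-two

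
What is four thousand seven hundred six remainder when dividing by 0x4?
Convert four thousand seven hundred six (English words) → 4×1000 + 7×100 + 6 = 4706 (decimal)
Convert 0x4 (hexadecimal) → 4 (decimal)
Compute 4706 mod 4 = 2
2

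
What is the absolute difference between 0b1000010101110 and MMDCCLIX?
Convert 0b1000010101110 (binary) → 4096 + 128 + 32 + 8 + 4 + 2 = 4270 (decimal)
Convert MMDCCLIX (Roman numeral) → 1000 + 1000 + 500 + 100 + 100 + 50 + 9 = 2759 (decimal)
Compute |4270 - 2759| = 1511
1511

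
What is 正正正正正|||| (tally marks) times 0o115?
Convert 正正正正正|||| (tally marks) → 5 + 5 + 5 + 5 + 5 + 4 = 29 (decimal)
Convert 0o115 (octal) → 1×64 + 1×8 + 5 = 77 (decimal)
Compute 29 × 77 = 2233
2233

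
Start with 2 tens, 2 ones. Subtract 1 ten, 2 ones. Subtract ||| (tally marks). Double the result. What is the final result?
Convert 2 tens, 2 ones (place-value notation) → 2×10 + 2 = 22 (decimal)
Start: 22
Convert 1 ten, 2 ones (place-value notation) → 1×10 + 2 = 12 (decimal)
22 - 12 = 10
Convert ||| (tally marks) → 3 (decimal)
10 - 3 = 7
7 × 2 = 14
14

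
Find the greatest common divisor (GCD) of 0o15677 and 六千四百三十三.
Convert 0o15677 (octal) → 1×4096 + 5×512 + 6×64 + 7×8 + 7 = 7103 (decimal)
Convert 六千四百三十三 (Chinese numeral) → 6×1000 + 4×100 + 3×10 + 3 = 6433 (decimal)
Compute gcd(7103, 6433) = 1
1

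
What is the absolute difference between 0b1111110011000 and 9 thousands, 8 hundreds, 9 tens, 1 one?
Convert 0b1111110011000 (binary) → 4096 + 2048 + 1024 + 512 + 256 + 128 + 16 + 8 = 8088 (decimal)
Convert 9 thousands, 8 hundreds, 9 tens, 1 one (place-value notation) → 9×1000 + 8×100 + 9×10 + 1 = 9891 (decimal)
Compute |8088 - 9891| = 1803
1803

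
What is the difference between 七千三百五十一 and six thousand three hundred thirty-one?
Convert 七千三百五十一 (Chinese numeral) → 7×1000 + 3×100 + 5×10 + 1 = 7351 (decimal)
Convert six thousand three hundred thirty-one (English words) → 6×1000 + 3×100 + 31 = 6331 (decimal)
Difference: |7351 - 6331| = 1020
1020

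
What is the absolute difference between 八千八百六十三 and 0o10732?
Convert 八千八百六十三 (Chinese numeral) → 8×1000 + 8×100 + 6×10 + 3 = 8863 (decimal)
Convert 0o10732 (octal) → 1×4096 + 7×64 + 3×8 + 2 = 4570 (decimal)
Compute |8863 - 4570| = 4293
4293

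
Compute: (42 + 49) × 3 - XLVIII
Convert XLVIII (Roman numeral) → 40 + 5 + 1 + 1 + 1 = 48 (decimal)
Expression in decimal: (42 + 49) × 3 - 48
Parentheses first: 42 + 49 = 91
Multiply: 91 × 3 = 273
Subtract: 273 - 48 = 225
225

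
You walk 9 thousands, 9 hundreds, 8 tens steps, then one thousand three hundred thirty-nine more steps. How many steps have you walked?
Convert 9 thousands, 9 hundreds, 8 tens (place-value notation) → 9×1000 + 9×100 + 8×10 = 9980 (decimal)
Convert one thousand three hundred thirty-nine (English words) → 1×1000 + 3×100 + 39 = 1339 (decimal)
Compute 9980 + 1339 = 11319
11319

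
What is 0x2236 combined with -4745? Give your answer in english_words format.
Convert 0x2236 (hexadecimal) → 2×4096 + 2×256 + 3×16 + 6 = 8758 (decimal)
Compute 8758 + -4745 = 4013
Convert 4013 (decimal) → 4013 = 4×1000 + 13 → four thousand thirteen (English words)
four thousand thirteen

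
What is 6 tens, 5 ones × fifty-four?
Convert 6 tens, 5 ones (place-value notation) → 6×10 + 5 = 65 (decimal)
Convert fifty-four (English words) → 54 (decimal)
Compute 65 × 54 = 3510
3510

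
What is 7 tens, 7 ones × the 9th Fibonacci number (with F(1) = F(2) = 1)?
Convert 7 tens, 7 ones (place-value notation) → 7×10 + 7 = 77 (decimal)
Convert the 9th Fibonacci number (with F(1) = F(2) = 1) (Fibonacci index) → 1, 1, 2, 3, 5, 8, 13, 21, 34 → 34 (decimal)
Compute 77 × 34 = 2618
2618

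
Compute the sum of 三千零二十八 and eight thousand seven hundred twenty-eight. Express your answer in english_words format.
Convert 三千零二十八 (Chinese numeral) → 3×1000 + 2×10 + 8 = 3028 (decimal)
Convert eight thousand seven hundred twenty-eight (English words) → 8×1000 + 7×100 + 28 = 8728 (decimal)
Compute 3028 + 8728 = 11756
Convert 11756 (decimal) → 11756 = 11×1000 + 7×100 + 56 → eleven thousand seven hundred fifty-six (English words)
eleven thousand seven hundred fifty-six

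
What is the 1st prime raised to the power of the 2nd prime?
Convert the 1st prime (prime index) → 2 (decimal)
Convert the 2nd prime (prime index) → 3 (decimal)
Compute 2 ^ 3 = 8
8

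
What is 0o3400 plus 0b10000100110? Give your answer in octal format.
Convert 0o3400 (octal) → 3×512 + 4×64 = 1792 (decimal)
Convert 0b10000100110 (binary) → 1024 + 32 + 4 + 2 = 1062 (decimal)
Compute 1792 + 1062 = 2854
Convert 2854 (decimal) → 2854 = 5×512 + 4×64 + 4×8 + 6 → 0o5446 (octal)
0o5446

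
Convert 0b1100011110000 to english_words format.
Convert 0b1100011110000 (binary) → 4096 + 2048 + 128 + 64 + 32 + 16 = 6384 (decimal)
Convert 6384 (decimal) → 6384 = 6×1000 + 3×100 + 84 → six thousand three hundred eighty-four (English words)
six thousand three hundred eighty-four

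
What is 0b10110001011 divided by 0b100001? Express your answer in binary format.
Convert 0b10110001011 (binary) → 1024 + 256 + 128 + 8 + 2 + 1 = 1419 (decimal)
Convert 0b100001 (binary) → 32 + 1 = 33 (decimal)
Compute 1419 ÷ 33 = 43
Convert 43 (decimal) → 43 = 32 + 8 + 2 + 1 → 0b101011 (binary)
0b101011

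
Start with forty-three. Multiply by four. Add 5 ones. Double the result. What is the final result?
Convert forty-three (English words) → 43 (decimal)
Start: 43
Convert four (English words) → 4 (decimal)
43 × 4 = 172
Convert 5 ones (place-value notation) → 5 (decimal)
172 + 5 = 177
177 × 2 = 354
354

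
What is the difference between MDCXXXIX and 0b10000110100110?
Convert MDCXXXIX (Roman numeral) → 1000 + 500 + 100 + 10 + 10 + 10 + 9 = 1639 (decimal)
Convert 0b10000110100110 (binary) → 8192 + 256 + 128 + 32 + 4 + 2 = 8614 (decimal)
Difference: |1639 - 8614| = 6975
6975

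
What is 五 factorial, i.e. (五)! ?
Convert 五 (Chinese numeral) → 5 (decimal)
Compute 5! = 120
120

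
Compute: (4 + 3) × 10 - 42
Parentheses first: 4 + 3 = 7
Multiply: 7 × 10 = 70
Subtract: 70 - 42 = 28
28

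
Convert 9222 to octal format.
Convert 9222 (decimal) → 9222 = 2×4096 + 2×512 + 6 → 0o22006 (octal)
0o22006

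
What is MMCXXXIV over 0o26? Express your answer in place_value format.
Convert MMCXXXIV (Roman numeral) → 1000 + 1000 + 100 + 10 + 10 + 10 + 4 = 2134 (decimal)
Convert 0o26 (octal) → 2×8 + 6 = 22 (decimal)
Compute 2134 ÷ 22 = 97
Convert 97 (decimal) → 97 = 9×10 + 7 → 9 tens, 7 ones (place-value notation)
9 tens, 7 ones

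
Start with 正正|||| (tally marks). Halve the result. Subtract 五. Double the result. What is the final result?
Convert 正正|||| (tally marks) → 5 + 5 + 4 = 14 (decimal)
Start: 14
14 ÷ 2 = 7
Convert 五 (Chinese numeral) → 5 (decimal)
7 - 5 = 2
2 × 2 = 4
4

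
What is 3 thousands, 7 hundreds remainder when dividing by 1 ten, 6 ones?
Convert 3 thousands, 7 hundreds (place-value notation) → 3×1000 + 7×100 = 3700 (decimal)
Convert 1 ten, 6 ones (place-value notation) → 1×10 + 6 = 16 (decimal)
Compute 3700 mod 16 = 4
4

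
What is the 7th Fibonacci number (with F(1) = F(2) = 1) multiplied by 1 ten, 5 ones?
Convert the 7th Fibonacci number (with F(1) = F(2) = 1) (Fibonacci index) → 1, 1, 2, 3, 5, 8, 13 → 13 (decimal)
Convert 1 ten, 5 ones (place-value notation) → 1×10 + 5 = 15 (decimal)
Compute 13 × 15 = 195
195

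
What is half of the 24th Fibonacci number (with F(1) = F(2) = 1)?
The 24th Fibonacci number (with F(1) = F(2) = 1) = 46368
Compute 46368 ÷ 2 = 23184
23184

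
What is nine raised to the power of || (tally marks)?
Convert nine (English words) → 9 (decimal)
Convert || (tally marks) → 2 (decimal)
Compute 9 ^ 2 = 81
81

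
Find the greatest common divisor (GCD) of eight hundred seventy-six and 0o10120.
Convert eight hundred seventy-six (English words) → 8×100 + 76 = 876 (decimal)
Convert 0o10120 (octal) → 1×4096 + 1×64 + 2×8 = 4176 (decimal)
Compute gcd(876, 4176) = 12
12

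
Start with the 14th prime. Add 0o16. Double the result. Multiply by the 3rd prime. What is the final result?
Convert the 14th prime (prime index) → 43 (decimal)
Start: 43
Convert 0o16 (octal) → 1×8 + 6 = 14 (decimal)
43 + 14 = 57
57 × 2 = 114
Convert the 3rd prime (prime index) → 5 (decimal)
114 × 5 = 570
570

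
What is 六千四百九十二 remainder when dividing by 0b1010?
Convert 六千四百九十二 (Chinese numeral) → 6×1000 + 4×100 + 9×10 + 2 = 6492 (decimal)
Convert 0b1010 (binary) → 8 + 2 = 10 (decimal)
Compute 6492 mod 10 = 2
2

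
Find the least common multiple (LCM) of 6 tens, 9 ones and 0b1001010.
Convert 6 tens, 9 ones (place-value notation) → 6×10 + 9 = 69 (decimal)
Convert 0b1001010 (binary) → 64 + 8 + 2 = 74 (decimal)
Compute lcm(69, 74) = 5106
5106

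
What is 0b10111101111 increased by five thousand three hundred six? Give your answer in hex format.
Convert 0b10111101111 (binary) → 1024 + 256 + 128 + 64 + 32 + 8 + 4 + 2 + 1 = 1519 (decimal)
Convert five thousand three hundred six (English words) → 5×1000 + 3×100 + 6 = 5306 (decimal)
Compute 1519 + 5306 = 6825
Convert 6825 (decimal) → 6825 = 1×4096 + 10×256 + 10×16 + 9 → 0x1AA9 (hexadecimal)
0x1AA9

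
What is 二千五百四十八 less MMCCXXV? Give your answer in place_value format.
Convert 二千五百四十八 (Chinese numeral) → 2×1000 + 5×100 + 4×10 + 8 = 2548 (decimal)
Convert MMCCXXV (Roman numeral) → 1000 + 1000 + 100 + 100 + 10 + 10 + 5 = 2225 (decimal)
Compute 2548 - 2225 = 323
Convert 323 (decimal) → 323 = 3×100 + 2×10 + 3 → 3 hundreds, 2 tens, 3 ones (place-value notation)
3 hundreds, 2 tens, 3 ones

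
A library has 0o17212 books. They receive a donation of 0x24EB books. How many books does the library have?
Convert 0o17212 (octal) → 1×4096 + 7×512 + 2×64 + 1×8 + 2 = 7818 (decimal)
Convert 0x24EB (hexadecimal) → 2×4096 + 4×256 + 14×16 + 11 = 9451 (decimal)
Compute 7818 + 9451 = 17269
17269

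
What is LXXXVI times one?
Convert LXXXVI (Roman numeral) → 50 + 10 + 10 + 10 + 5 + 1 = 86 (decimal)
Convert one (English words) → 1 (decimal)
Compute 86 × 1 = 86
86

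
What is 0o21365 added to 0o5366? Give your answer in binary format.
Convert 0o21365 (octal) → 2×4096 + 1×512 + 3×64 + 6×8 + 5 = 8949 (decimal)
Convert 0o5366 (octal) → 5×512 + 3×64 + 6×8 + 6 = 2806 (decimal)
Compute 8949 + 2806 = 11755
Convert 11755 (decimal) → 11755 = 8192 + 2048 + 1024 + 256 + 128 + 64 + 32 + 8 + 2 + 1 → 0b10110111101011 (binary)
0b10110111101011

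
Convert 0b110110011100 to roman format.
Convert 0b110110011100 (binary) → 2048 + 1024 + 256 + 128 + 16 + 8 + 4 = 3484 (decimal)
Convert 3484 (decimal) → 3484 = 1000 + 1000 + 1000 + 400 + 50 + 10 + 10 + 10 + 4 → MMMCDLXXXIV (Roman numeral)
MMMCDLXXXIV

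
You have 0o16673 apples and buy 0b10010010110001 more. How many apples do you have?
Convert 0o16673 (octal) → 1×4096 + 6×512 + 6×64 + 7×8 + 3 = 7611 (decimal)
Convert 0b10010010110001 (binary) → 8192 + 1024 + 128 + 32 + 16 + 1 = 9393 (decimal)
Compute 7611 + 9393 = 17004
17004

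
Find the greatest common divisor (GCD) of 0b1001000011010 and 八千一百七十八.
Convert 0b1001000011010 (binary) → 4096 + 512 + 16 + 8 + 2 = 4634 (decimal)
Convert 八千一百七十八 (Chinese numeral) → 8×1000 + 1×100 + 7×10 + 8 = 8178 (decimal)
Compute gcd(4634, 8178) = 2
2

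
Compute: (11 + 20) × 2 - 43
Parentheses first: 11 + 20 = 31
Multiply: 31 × 2 = 62
Subtract: 62 - 43 = 19
19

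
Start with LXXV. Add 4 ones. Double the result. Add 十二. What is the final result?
Convert LXXV (Roman numeral) → 50 + 10 + 10 + 5 = 75 (decimal)
Start: 75
Convert 4 ones (place-value notation) → 4 (decimal)
75 + 4 = 79
79 × 2 = 158
Convert 十二 (Chinese numeral) → 1×10 + 2 = 12 (decimal)
158 + 12 = 170
170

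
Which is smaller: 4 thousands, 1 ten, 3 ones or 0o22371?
Convert 4 thousands, 1 ten, 3 ones (place-value notation) → 4×1000 + 1×10 + 3 = 4013 (decimal)
Convert 0o22371 (octal) → 2×4096 + 2×512 + 3×64 + 7×8 + 1 = 9465 (decimal)
Compare 4013 vs 9465: smaller = 4013
4013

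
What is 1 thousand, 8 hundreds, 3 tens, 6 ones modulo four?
Convert 1 thousand, 8 hundreds, 3 tens, 6 ones (place-value notation) → 1×1000 + 8×100 + 3×10 + 6 = 1836 (decimal)
Convert four (English words) → 4 (decimal)
Compute 1836 mod 4 = 0
0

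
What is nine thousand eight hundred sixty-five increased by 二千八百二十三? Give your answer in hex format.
Convert nine thousand eight hundred sixty-five (English words) → 9×1000 + 8×100 + 65 = 9865 (decimal)
Convert 二千八百二十三 (Chinese numeral) → 2×1000 + 8×100 + 2×10 + 3 = 2823 (decimal)
Compute 9865 + 2823 = 12688
Convert 12688 (decimal) → 12688 = 3×4096 + 1×256 + 9×16 → 0x3190 (hexadecimal)
0x3190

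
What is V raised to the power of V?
Convert V (Roman numeral) → 5 (decimal)
Convert V (Roman numeral) → 5 (decimal)
Compute 5 ^ 5 = 3125
3125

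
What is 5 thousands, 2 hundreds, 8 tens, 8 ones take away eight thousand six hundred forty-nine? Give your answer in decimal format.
Convert 5 thousands, 2 hundreds, 8 tens, 8 ones (place-value notation) → 5×1000 + 2×100 + 8×10 + 8 = 5288 (decimal)
Convert eight thousand six hundred forty-nine (English words) → 8×1000 + 6×100 + 49 = 8649 (decimal)
Compute 5288 - 8649 = -3361
-3361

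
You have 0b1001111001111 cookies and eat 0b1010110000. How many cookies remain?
Convert 0b1001111001111 (binary) → 4096 + 512 + 256 + 128 + 64 + 8 + 4 + 2 + 1 = 5071 (decimal)
Convert 0b1010110000 (binary) → 512 + 128 + 32 + 16 = 688 (decimal)
Compute 5071 - 688 = 4383
4383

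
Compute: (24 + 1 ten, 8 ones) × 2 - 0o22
Convert 1 ten, 8 ones (place-value notation) → 1×10 + 8 = 18 (decimal)
Convert 0o22 (octal) → 2×8 + 2 = 18 (decimal)
Expression in decimal: (24 + 18) × 2 - 18
Parentheses first: 24 + 18 = 42
Multiply: 42 × 2 = 84
Subtract: 84 - 18 = 66
66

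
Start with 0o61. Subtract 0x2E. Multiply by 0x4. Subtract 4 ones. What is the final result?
Convert 0o61 (octal) → 6×8 + 1 = 49 (decimal)
Start: 49
Convert 0x2E (hexadecimal) → 2×16 + 14 = 46 (decimal)
49 - 46 = 3
Convert 0x4 (hexadecimal) → 4 (decimal)
3 × 4 = 12
Convert 4 ones (place-value notation) → 4 (decimal)
12 - 4 = 8
8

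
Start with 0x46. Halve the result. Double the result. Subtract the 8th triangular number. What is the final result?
Convert 0x46 (hexadecimal) → 4×16 + 6 = 70 (decimal)
Start: 70
70 ÷ 2 = 35
35 × 2 = 70
Convert the 8th triangular number (triangular index) → 8×9/2 = 36 (decimal)
70 - 36 = 34
34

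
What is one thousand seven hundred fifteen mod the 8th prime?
Convert one thousand seven hundred fifteen (English words) → 1×1000 + 7×100 + 15 = 1715 (decimal)
Convert the 8th prime (prime index) → 19 (decimal)
Compute 1715 mod 19 = 5
5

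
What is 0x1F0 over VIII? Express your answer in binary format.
Convert 0x1F0 (hexadecimal) → 1×256 + 15×16 = 496 (decimal)
Convert VIII (Roman numeral) → 5 + 1 + 1 + 1 = 8 (decimal)
Compute 496 ÷ 8 = 62
Convert 62 (decimal) → 62 = 32 + 16 + 8 + 4 + 2 → 0b111110 (binary)
0b111110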